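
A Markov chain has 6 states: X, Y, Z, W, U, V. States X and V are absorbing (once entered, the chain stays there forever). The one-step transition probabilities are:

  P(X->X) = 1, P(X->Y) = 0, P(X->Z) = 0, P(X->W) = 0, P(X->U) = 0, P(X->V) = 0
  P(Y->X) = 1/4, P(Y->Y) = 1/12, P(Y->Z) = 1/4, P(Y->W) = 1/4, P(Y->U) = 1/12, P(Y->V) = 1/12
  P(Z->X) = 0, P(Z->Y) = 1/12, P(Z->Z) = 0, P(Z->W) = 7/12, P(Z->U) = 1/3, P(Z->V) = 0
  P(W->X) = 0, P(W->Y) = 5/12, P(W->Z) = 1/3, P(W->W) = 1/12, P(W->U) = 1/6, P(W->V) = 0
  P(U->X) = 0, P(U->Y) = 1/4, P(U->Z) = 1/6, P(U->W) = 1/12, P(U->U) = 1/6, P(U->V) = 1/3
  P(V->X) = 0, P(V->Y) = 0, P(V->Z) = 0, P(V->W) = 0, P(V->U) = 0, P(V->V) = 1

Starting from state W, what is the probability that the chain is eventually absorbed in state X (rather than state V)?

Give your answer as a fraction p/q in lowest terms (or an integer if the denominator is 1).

Let a_i = P(absorbed in X | start in state i).
Boundary conditions: a_X = 1, a_V = 0.
For each transient state i, a_i = sum_j P(i->j) * a_j:
  a_Y = 1/4*a_X + 1/12*a_Y + 1/4*a_Z + 1/4*a_W + 1/12*a_U + 1/12*a_V
  a_Z = 0*a_X + 1/12*a_Y + 0*a_Z + 7/12*a_W + 1/3*a_U + 0*a_V
  a_W = 0*a_X + 5/12*a_Y + 1/3*a_Z + 1/12*a_W + 1/6*a_U + 0*a_V
  a_U = 0*a_X + 1/4*a_Y + 1/6*a_Z + 1/12*a_W + 1/6*a_U + 1/3*a_V

Substituting a_X = 1 and a_V = 0, rearrange to (I - Q) a = r where r[i] = P(i -> X):
  [11/12, -1/4, -1/4, -1/12] . (a_Y, a_Z, a_W, a_U) = 1/4
  [-1/12, 1, -7/12, -1/3] . (a_Y, a_Z, a_W, a_U) = 0
  [-5/12, -1/3, 11/12, -1/6] . (a_Y, a_Z, a_W, a_U) = 0
  [-1/4, -1/6, -1/12, 5/6] . (a_Y, a_Z, a_W, a_U) = 0

Solving yields:
  a_Y = 663/1282
  a_Z = 489/1282
  a_W = 543/1282
  a_U = 351/1282

Starting state is W, so the absorption probability is a_W = 543/1282.

Answer: 543/1282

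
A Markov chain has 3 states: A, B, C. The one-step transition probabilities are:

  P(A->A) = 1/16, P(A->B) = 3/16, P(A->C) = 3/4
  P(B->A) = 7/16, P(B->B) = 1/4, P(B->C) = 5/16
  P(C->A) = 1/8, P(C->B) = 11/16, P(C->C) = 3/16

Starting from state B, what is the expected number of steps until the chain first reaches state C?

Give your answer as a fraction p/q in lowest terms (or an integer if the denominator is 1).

Answer: 352/159

Derivation:
Let h_i = expected steps to first reach C from state i.
Boundary: h_C = 0.
First-step equations for the other states:
  h_A = 1 + 1/16*h_A + 3/16*h_B + 3/4*h_C
  h_B = 1 + 7/16*h_A + 1/4*h_B + 5/16*h_C

Substituting h_C = 0 and rearranging gives the linear system (I - Q) h = 1:
  [15/16, -3/16] . (h_A, h_B) = 1
  [-7/16, 3/4] . (h_A, h_B) = 1

Solving yields:
  h_A = 80/53
  h_B = 352/159

Starting state is B, so the expected hitting time is h_B = 352/159.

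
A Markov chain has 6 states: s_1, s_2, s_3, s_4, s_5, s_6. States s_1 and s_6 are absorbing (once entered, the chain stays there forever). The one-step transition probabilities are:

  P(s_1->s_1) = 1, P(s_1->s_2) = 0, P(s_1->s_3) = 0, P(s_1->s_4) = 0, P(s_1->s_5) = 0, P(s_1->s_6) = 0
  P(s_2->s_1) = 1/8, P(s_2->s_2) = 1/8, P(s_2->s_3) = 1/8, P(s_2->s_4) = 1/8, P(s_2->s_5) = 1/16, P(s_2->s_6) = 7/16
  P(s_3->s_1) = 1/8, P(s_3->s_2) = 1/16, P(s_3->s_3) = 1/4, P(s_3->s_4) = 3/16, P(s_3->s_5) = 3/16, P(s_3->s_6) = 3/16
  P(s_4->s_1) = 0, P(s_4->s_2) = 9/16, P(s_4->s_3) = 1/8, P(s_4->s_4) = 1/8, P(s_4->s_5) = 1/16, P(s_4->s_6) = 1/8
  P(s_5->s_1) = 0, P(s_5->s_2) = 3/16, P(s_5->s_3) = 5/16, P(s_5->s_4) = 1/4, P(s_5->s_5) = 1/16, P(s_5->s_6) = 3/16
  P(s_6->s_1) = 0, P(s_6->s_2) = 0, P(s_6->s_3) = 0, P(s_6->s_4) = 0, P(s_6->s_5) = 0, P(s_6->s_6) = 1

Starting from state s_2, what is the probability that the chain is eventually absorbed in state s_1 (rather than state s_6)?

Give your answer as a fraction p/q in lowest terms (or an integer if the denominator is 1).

Answer: 5386/23875

Derivation:
Let a_i = P(absorbed in s_1 | start in state i).
Boundary conditions: a_s_1 = 1, a_s_6 = 0.
For each transient state i, a_i = sum_j P(i->j) * a_j:
  a_s_2 = 1/8*a_s_1 + 1/8*a_s_2 + 1/8*a_s_3 + 1/8*a_s_4 + 1/16*a_s_5 + 7/16*a_s_6
  a_s_3 = 1/8*a_s_1 + 1/16*a_s_2 + 1/4*a_s_3 + 3/16*a_s_4 + 3/16*a_s_5 + 3/16*a_s_6
  a_s_4 = 0*a_s_1 + 9/16*a_s_2 + 1/8*a_s_3 + 1/8*a_s_4 + 1/16*a_s_5 + 1/8*a_s_6
  a_s_5 = 0*a_s_1 + 3/16*a_s_2 + 5/16*a_s_3 + 1/4*a_s_4 + 1/16*a_s_5 + 3/16*a_s_6

Substituting a_s_1 = 1 and a_s_6 = 0, rearrange to (I - Q) a = r where r[i] = P(i -> s_1):
  [7/8, -1/8, -1/8, -1/16] . (a_s_2, a_s_3, a_s_4, a_s_5) = 1/8
  [-1/16, 3/4, -3/16, -3/16] . (a_s_2, a_s_3, a_s_4, a_s_5) = 1/8
  [-9/16, -1/8, 7/8, -1/16] . (a_s_2, a_s_3, a_s_4, a_s_5) = 0
  [-3/16, -5/16, -1/4, 15/16] . (a_s_2, a_s_3, a_s_4, a_s_5) = 0

Solving yields:
  a_s_2 = 5386/23875
  a_s_3 = 6768/23875
  a_s_4 = 4758/23875
  a_s_5 = 4602/23875

Starting state is s_2, so the absorption probability is a_s_2 = 5386/23875.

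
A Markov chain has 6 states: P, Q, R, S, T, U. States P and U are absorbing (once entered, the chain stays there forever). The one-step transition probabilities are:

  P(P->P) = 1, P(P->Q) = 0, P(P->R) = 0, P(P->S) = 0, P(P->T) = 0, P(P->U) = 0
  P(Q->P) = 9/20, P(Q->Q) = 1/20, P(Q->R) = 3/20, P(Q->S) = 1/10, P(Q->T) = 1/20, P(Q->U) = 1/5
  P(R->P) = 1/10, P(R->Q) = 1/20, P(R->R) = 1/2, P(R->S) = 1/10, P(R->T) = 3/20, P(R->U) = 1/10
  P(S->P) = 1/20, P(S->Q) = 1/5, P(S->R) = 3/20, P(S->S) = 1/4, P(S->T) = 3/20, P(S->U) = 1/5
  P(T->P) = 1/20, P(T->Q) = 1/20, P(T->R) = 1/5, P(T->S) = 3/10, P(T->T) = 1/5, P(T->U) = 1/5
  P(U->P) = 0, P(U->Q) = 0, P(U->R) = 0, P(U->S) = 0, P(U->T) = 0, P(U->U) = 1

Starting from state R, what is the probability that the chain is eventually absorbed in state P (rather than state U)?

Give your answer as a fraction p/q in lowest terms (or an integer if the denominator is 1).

Answer: 14313/32159

Derivation:
Let a_i = P(absorbed in P | start in state i).
Boundary conditions: a_P = 1, a_U = 0.
For each transient state i, a_i = sum_j P(i->j) * a_j:
  a_Q = 9/20*a_P + 1/20*a_Q + 3/20*a_R + 1/10*a_S + 1/20*a_T + 1/5*a_U
  a_R = 1/10*a_P + 1/20*a_Q + 1/2*a_R + 1/10*a_S + 3/20*a_T + 1/10*a_U
  a_S = 1/20*a_P + 1/5*a_Q + 3/20*a_R + 1/4*a_S + 3/20*a_T + 1/5*a_U
  a_T = 1/20*a_P + 1/20*a_Q + 1/5*a_R + 3/10*a_S + 1/5*a_T + 1/5*a_U

Substituting a_P = 1 and a_U = 0, rearrange to (I - Q) a = r where r[i] = P(i -> P):
  [19/20, -3/20, -1/10, -1/20] . (a_Q, a_R, a_S, a_T) = 9/20
  [-1/20, 1/2, -1/10, -3/20] . (a_Q, a_R, a_S, a_T) = 1/10
  [-1/5, -3/20, 3/4, -3/20] . (a_Q, a_R, a_S, a_T) = 1/20
  [-1/20, -1/5, -3/10, 4/5] . (a_Q, a_R, a_S, a_T) = 1/20

Solving yields:
  a_Q = 19411/32159
  a_R = 14313/32159
  a_S = 12479/32159
  a_T = 11481/32159

Starting state is R, so the absorption probability is a_R = 14313/32159.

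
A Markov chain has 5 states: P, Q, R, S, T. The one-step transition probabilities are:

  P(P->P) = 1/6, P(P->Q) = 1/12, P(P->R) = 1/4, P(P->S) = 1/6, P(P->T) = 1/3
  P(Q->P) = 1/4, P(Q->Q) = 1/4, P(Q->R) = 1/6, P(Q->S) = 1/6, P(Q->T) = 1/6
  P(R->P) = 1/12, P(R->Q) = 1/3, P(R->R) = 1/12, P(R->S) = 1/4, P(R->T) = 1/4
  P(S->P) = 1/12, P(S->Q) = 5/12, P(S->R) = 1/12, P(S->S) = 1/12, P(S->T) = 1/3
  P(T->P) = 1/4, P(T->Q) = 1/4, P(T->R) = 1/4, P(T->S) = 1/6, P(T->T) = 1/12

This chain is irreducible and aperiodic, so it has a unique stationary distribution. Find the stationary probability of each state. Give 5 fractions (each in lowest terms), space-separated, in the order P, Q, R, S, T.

The stationary distribution satisfies pi = pi * P, i.e.:
  pi_P = 1/6*pi_P + 1/4*pi_Q + 1/12*pi_R + 1/12*pi_S + 1/4*pi_T
  pi_Q = 1/12*pi_P + 1/4*pi_Q + 1/3*pi_R + 5/12*pi_S + 1/4*pi_T
  pi_R = 1/4*pi_P + 1/6*pi_Q + 1/12*pi_R + 1/12*pi_S + 1/4*pi_T
  pi_S = 1/6*pi_P + 1/6*pi_Q + 1/4*pi_R + 1/12*pi_S + 1/6*pi_T
  pi_T = 1/3*pi_P + 1/6*pi_Q + 1/4*pi_R + 1/3*pi_S + 1/12*pi_T
with normalization: pi_P + pi_Q + pi_R + pi_S + pi_T = 1.

Using the first 4 balance equations plus normalization, the linear system A*pi = b is:
  [-5/6, 1/4, 1/12, 1/12, 1/4] . pi = 0
  [1/12, -3/4, 1/3, 5/12, 1/4] . pi = 0
  [1/4, 1/6, -11/12, 1/12, 1/4] . pi = 0
  [1/6, 1/6, 1/4, -11/12, 1/6] . pi = 0
  [1, 1, 1, 1, 1] . pi = 1

Solving yields:
  pi_P = 5173/28955
  pi_Q = 7597/28955
  pi_R = 4971/28955
  pi_S = 4837/28955
  pi_T = 6377/28955

Verification (pi * P):
  5173/28955*1/6 + 7597/28955*1/4 + 4971/28955*1/12 + 4837/28955*1/12 + 6377/28955*1/4 = 5173/28955 = pi_P  (ok)
  5173/28955*1/12 + 7597/28955*1/4 + 4971/28955*1/3 + 4837/28955*5/12 + 6377/28955*1/4 = 7597/28955 = pi_Q  (ok)
  5173/28955*1/4 + 7597/28955*1/6 + 4971/28955*1/12 + 4837/28955*1/12 + 6377/28955*1/4 = 4971/28955 = pi_R  (ok)
  5173/28955*1/6 + 7597/28955*1/6 + 4971/28955*1/4 + 4837/28955*1/12 + 6377/28955*1/6 = 4837/28955 = pi_S  (ok)
  5173/28955*1/3 + 7597/28955*1/6 + 4971/28955*1/4 + 4837/28955*1/3 + 6377/28955*1/12 = 6377/28955 = pi_T  (ok)

Answer: 5173/28955 7597/28955 4971/28955 4837/28955 6377/28955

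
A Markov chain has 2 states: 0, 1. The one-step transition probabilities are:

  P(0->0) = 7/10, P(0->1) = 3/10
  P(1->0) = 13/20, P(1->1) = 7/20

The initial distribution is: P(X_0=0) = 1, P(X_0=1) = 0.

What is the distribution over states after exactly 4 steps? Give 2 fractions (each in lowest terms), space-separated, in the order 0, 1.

Answer: 54737/80000 25263/80000

Derivation:
Propagating the distribution step by step (d_{t+1} = d_t * P):
d_0 = (0=1, 1=0)
  d_1[0] = 1*7/10 + 0*13/20 = 7/10
  d_1[1] = 1*3/10 + 0*7/20 = 3/10
d_1 = (0=7/10, 1=3/10)
  d_2[0] = 7/10*7/10 + 3/10*13/20 = 137/200
  d_2[1] = 7/10*3/10 + 3/10*7/20 = 63/200
d_2 = (0=137/200, 1=63/200)
  d_3[0] = 137/200*7/10 + 63/200*13/20 = 2737/4000
  d_3[1] = 137/200*3/10 + 63/200*7/20 = 1263/4000
d_3 = (0=2737/4000, 1=1263/4000)
  d_4[0] = 2737/4000*7/10 + 1263/4000*13/20 = 54737/80000
  d_4[1] = 2737/4000*3/10 + 1263/4000*7/20 = 25263/80000
d_4 = (0=54737/80000, 1=25263/80000)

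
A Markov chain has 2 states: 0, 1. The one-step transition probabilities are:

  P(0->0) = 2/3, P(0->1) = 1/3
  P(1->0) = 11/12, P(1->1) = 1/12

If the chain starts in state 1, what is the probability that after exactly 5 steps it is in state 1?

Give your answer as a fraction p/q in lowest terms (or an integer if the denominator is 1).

Computing P^5 by repeated multiplication:
P^1 =
  0: [2/3, 1/3]
  1: [11/12, 1/12]
P^2 =
  0: [3/4, 1/4]
  1: [11/16, 5/16]
P^3 =
  0: [35/48, 13/48]
  1: [143/192, 49/192]
P^4 =
  0: [47/64, 17/64]
  1: [187/256, 69/256]
P^5 =
  0: [563/768, 205/768]
  1: [2255/3072, 817/3072]

(P^5)[1 -> 1] = 817/3072

Answer: 817/3072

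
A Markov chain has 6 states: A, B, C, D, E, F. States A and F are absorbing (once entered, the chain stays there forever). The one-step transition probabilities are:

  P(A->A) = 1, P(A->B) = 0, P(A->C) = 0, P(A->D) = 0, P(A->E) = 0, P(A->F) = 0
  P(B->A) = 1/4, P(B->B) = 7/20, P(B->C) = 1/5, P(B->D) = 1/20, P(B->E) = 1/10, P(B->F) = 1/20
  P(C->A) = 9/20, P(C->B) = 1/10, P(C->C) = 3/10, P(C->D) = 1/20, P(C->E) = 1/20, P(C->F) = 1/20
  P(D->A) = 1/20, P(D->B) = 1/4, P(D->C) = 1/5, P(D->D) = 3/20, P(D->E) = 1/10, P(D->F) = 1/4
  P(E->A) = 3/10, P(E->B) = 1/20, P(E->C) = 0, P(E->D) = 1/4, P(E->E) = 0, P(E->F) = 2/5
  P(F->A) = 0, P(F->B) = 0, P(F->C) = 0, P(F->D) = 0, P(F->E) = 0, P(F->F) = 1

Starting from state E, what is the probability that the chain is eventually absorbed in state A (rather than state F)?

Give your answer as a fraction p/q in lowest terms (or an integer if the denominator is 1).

Let a_i = P(absorbed in A | start in state i).
Boundary conditions: a_A = 1, a_F = 0.
For each transient state i, a_i = sum_j P(i->j) * a_j:
  a_B = 1/4*a_A + 7/20*a_B + 1/5*a_C + 1/20*a_D + 1/10*a_E + 1/20*a_F
  a_C = 9/20*a_A + 1/10*a_B + 3/10*a_C + 1/20*a_D + 1/20*a_E + 1/20*a_F
  a_D = 1/20*a_A + 1/4*a_B + 1/5*a_C + 3/20*a_D + 1/10*a_E + 1/4*a_F
  a_E = 3/10*a_A + 1/20*a_B + 0*a_C + 1/4*a_D + 0*a_E + 2/5*a_F

Substituting a_A = 1 and a_F = 0, rearrange to (I - Q) a = r where r[i] = P(i -> A):
  [13/20, -1/5, -1/20, -1/10] . (a_B, a_C, a_D, a_E) = 1/4
  [-1/10, 7/10, -1/20, -1/20] . (a_B, a_C, a_D, a_E) = 9/20
  [-1/4, -1/5, 17/20, -1/10] . (a_B, a_C, a_D, a_E) = 1/20
  [-1/20, 0, -1/4, 1] . (a_B, a_C, a_D, a_E) = 3/10

Solving yields:
  a_B = 2471/3294
  a_C = 3607/4392
  a_D = 1739/3294
  a_E = 1031/2196

Starting state is E, so the absorption probability is a_E = 1031/2196.

Answer: 1031/2196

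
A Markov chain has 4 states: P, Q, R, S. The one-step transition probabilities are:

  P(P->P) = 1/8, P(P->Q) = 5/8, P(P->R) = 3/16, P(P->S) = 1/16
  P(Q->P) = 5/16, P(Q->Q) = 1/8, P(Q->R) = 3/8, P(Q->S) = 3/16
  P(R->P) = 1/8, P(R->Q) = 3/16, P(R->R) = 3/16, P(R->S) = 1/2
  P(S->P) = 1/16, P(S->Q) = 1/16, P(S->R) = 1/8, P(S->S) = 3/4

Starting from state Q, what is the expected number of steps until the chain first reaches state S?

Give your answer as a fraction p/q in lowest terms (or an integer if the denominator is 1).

Let h_i = expected steps to first reach S from state i.
Boundary: h_S = 0.
First-step equations for the other states:
  h_P = 1 + 1/8*h_P + 5/8*h_Q + 3/16*h_R + 1/16*h_S
  h_Q = 1 + 5/16*h_P + 1/8*h_Q + 3/8*h_R + 3/16*h_S
  h_R = 1 + 1/8*h_P + 3/16*h_Q + 3/16*h_R + 1/2*h_S

Substituting h_S = 0 and rearranging gives the linear system (I - Q) h = 1:
  [7/8, -5/8, -3/16] . (h_P, h_Q, h_R) = 1
  [-5/16, 7/8, -3/8] . (h_P, h_Q, h_R) = 1
  [-1/8, -3/16, 13/16] . (h_P, h_Q, h_R) = 1

Solving yields:
  h_P = 6480/1397
  h_Q = 512/127
  h_R = 4016/1397

Starting state is Q, so the expected hitting time is h_Q = 512/127.

Answer: 512/127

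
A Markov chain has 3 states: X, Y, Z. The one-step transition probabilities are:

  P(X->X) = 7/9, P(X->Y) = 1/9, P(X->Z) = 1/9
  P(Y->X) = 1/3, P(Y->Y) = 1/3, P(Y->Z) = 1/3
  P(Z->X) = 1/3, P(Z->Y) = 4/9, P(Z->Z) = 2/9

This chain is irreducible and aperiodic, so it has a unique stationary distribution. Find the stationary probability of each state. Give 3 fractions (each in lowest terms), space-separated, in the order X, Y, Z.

The stationary distribution satisfies pi = pi * P, i.e.:
  pi_X = 7/9*pi_X + 1/3*pi_Y + 1/3*pi_Z
  pi_Y = 1/9*pi_X + 1/3*pi_Y + 4/9*pi_Z
  pi_Z = 1/9*pi_X + 1/3*pi_Y + 2/9*pi_Z
with normalization: pi_X + pi_Y + pi_Z = 1.

Using the first 2 balance equations plus normalization, the linear system A*pi = b is:
  [-2/9, 1/3, 1/3] . pi = 0
  [1/9, -2/3, 4/9] . pi = 0
  [1, 1, 1] . pi = 1

Solving yields:
  pi_X = 3/5
  pi_Y = 11/50
  pi_Z = 9/50

Verification (pi * P):
  3/5*7/9 + 11/50*1/3 + 9/50*1/3 = 3/5 = pi_X  (ok)
  3/5*1/9 + 11/50*1/3 + 9/50*4/9 = 11/50 = pi_Y  (ok)
  3/5*1/9 + 11/50*1/3 + 9/50*2/9 = 9/50 = pi_Z  (ok)

Answer: 3/5 11/50 9/50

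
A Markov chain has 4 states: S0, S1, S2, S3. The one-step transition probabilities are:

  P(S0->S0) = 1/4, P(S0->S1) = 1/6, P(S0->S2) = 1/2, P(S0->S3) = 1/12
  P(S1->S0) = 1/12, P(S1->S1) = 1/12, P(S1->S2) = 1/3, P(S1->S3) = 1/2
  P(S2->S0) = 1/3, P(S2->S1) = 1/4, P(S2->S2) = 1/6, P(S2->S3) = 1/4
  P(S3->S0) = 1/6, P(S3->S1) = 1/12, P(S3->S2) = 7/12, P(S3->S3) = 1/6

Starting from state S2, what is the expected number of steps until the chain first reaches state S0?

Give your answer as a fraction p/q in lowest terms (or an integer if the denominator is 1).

Let h_i = expected steps to first reach S0 from state i.
Boundary: h_S0 = 0.
First-step equations for the other states:
  h_S1 = 1 + 1/12*h_S0 + 1/12*h_S1 + 1/3*h_S2 + 1/2*h_S3
  h_S2 = 1 + 1/3*h_S0 + 1/4*h_S1 + 1/6*h_S2 + 1/4*h_S3
  h_S3 = 1 + 1/6*h_S0 + 1/12*h_S1 + 7/12*h_S2 + 1/6*h_S3

Substituting h_S0 = 0 and rearranging gives the linear system (I - Q) h = 1:
  [11/12, -1/3, -1/2] . (h_S1, h_S2, h_S3) = 1
  [-1/4, 5/6, -1/4] . (h_S1, h_S2, h_S3) = 1
  [-1/12, -7/12, 5/6] . (h_S1, h_S2, h_S3) = 1

Solving yields:
  h_S1 = 2796/551
  h_S2 = 2256/551
  h_S3 = 2520/551

Starting state is S2, so the expected hitting time is h_S2 = 2256/551.

Answer: 2256/551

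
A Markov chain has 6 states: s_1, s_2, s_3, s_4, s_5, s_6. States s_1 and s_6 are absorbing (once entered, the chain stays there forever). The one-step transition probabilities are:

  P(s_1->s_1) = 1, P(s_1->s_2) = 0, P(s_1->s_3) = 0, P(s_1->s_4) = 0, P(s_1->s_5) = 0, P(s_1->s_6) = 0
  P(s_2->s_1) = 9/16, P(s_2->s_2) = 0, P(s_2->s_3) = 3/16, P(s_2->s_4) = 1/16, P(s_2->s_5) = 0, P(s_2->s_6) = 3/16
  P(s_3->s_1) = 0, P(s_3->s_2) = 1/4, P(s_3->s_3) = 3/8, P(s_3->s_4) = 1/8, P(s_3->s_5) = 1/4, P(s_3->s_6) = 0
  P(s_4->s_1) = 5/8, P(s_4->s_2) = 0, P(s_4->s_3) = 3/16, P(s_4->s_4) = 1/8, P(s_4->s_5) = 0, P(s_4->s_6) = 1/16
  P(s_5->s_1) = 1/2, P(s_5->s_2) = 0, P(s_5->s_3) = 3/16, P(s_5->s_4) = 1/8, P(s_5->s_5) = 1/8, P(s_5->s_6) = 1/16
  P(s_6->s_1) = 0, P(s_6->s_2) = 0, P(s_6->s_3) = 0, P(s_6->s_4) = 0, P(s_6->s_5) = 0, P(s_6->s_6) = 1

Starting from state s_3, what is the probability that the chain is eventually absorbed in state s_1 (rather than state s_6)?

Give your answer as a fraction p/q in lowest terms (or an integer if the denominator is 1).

Answer: 2568/3053

Derivation:
Let a_i = P(absorbed in s_1 | start in state i).
Boundary conditions: a_s_1 = 1, a_s_6 = 0.
For each transient state i, a_i = sum_j P(i->j) * a_j:
  a_s_2 = 9/16*a_s_1 + 0*a_s_2 + 3/16*a_s_3 + 1/16*a_s_4 + 0*a_s_5 + 3/16*a_s_6
  a_s_3 = 0*a_s_1 + 1/4*a_s_2 + 3/8*a_s_3 + 1/8*a_s_4 + 1/4*a_s_5 + 0*a_s_6
  a_s_4 = 5/8*a_s_1 + 0*a_s_2 + 3/16*a_s_3 + 1/8*a_s_4 + 0*a_s_5 + 1/16*a_s_6
  a_s_5 = 1/2*a_s_1 + 0*a_s_2 + 3/16*a_s_3 + 1/8*a_s_4 + 1/8*a_s_5 + 1/16*a_s_6

Substituting a_s_1 = 1 and a_s_6 = 0, rearrange to (I - Q) a = r where r[i] = P(i -> s_1):
  [1, -3/16, -1/16, 0] . (a_s_2, a_s_3, a_s_4, a_s_5) = 9/16
  [-1/4, 5/8, -1/8, -1/4] . (a_s_2, a_s_3, a_s_4, a_s_5) = 0
  [0, -3/16, 7/8, 0] . (a_s_2, a_s_3, a_s_4, a_s_5) = 5/8
  [0, -3/16, -1/8, 7/8] . (a_s_2, a_s_3, a_s_4, a_s_5) = 1/2

Solving yields:
  a_s_2 = 4739/6106
  a_s_3 = 2568/3053
  a_s_4 = 2731/3053
  a_s_5 = 2685/3053

Starting state is s_3, so the absorption probability is a_s_3 = 2568/3053.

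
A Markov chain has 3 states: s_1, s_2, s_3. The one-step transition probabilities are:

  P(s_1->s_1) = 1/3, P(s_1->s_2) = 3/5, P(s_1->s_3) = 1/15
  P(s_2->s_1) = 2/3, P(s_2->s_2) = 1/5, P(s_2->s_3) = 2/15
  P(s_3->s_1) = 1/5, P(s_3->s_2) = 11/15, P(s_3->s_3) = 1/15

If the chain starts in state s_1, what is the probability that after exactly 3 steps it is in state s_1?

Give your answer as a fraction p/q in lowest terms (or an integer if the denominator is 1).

Answer: 1492/3375

Derivation:
Computing P^3 by repeated multiplication:
P^1 =
  s_1: [1/3, 3/5, 1/15]
  s_2: [2/3, 1/5, 2/15]
  s_3: [1/5, 11/15, 1/15]
P^2 =
  s_1: [118/225, 83/225, 8/75]
  s_2: [86/225, 121/225, 2/25]
  s_3: [128/225, 71/225, 26/225]
P^3 =
  s_1: [1492/3375, 7/15, 308/3375]
  s_2: [1694/3375, 89/225, 346/3375]
  s_3: [476/1125, 1651/3375, 296/3375]

(P^3)[s_1 -> s_1] = 1492/3375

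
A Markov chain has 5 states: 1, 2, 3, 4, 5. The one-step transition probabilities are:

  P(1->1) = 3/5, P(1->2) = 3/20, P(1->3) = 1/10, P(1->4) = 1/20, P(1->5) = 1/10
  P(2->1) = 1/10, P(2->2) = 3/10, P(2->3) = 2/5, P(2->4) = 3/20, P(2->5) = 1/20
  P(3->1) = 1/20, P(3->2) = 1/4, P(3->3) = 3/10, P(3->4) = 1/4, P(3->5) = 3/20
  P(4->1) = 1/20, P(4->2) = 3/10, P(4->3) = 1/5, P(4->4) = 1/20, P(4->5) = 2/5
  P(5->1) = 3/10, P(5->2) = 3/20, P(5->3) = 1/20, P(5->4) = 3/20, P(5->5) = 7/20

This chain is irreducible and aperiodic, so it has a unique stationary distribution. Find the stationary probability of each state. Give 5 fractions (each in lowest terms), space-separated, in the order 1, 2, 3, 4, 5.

The stationary distribution satisfies pi = pi * P, i.e.:
  pi_1 = 3/5*pi_1 + 1/10*pi_2 + 1/20*pi_3 + 1/20*pi_4 + 3/10*pi_5
  pi_2 = 3/20*pi_1 + 3/10*pi_2 + 1/4*pi_3 + 3/10*pi_4 + 3/20*pi_5
  pi_3 = 1/10*pi_1 + 2/5*pi_2 + 3/10*pi_3 + 1/5*pi_4 + 1/20*pi_5
  pi_4 = 1/20*pi_1 + 3/20*pi_2 + 1/4*pi_3 + 1/20*pi_4 + 3/20*pi_5
  pi_5 = 1/10*pi_1 + 1/20*pi_2 + 3/20*pi_3 + 2/5*pi_4 + 7/20*pi_5
with normalization: pi_1 + pi_2 + pi_3 + pi_4 + pi_5 = 1.

Using the first 4 balance equations plus normalization, the linear system A*pi = b is:
  [-2/5, 1/10, 1/20, 1/20, 3/10] . pi = 0
  [3/20, -7/10, 1/4, 3/10, 3/20] . pi = 0
  [1/10, 2/5, -7/10, 1/5, 1/20] . pi = 0
  [1/20, 3/20, 1/4, -19/20, 3/20] . pi = 0
  [1, 1, 1, 1, 1] . pi = 1

Solving yields:
  pi_1 = 16993/70914
  pi_2 = 15983/70914
  pi_3 = 15221/70914
  pi_4 = 9509/70914
  pi_5 = 6604/35457

Verification (pi * P):
  16993/70914*3/5 + 15983/70914*1/10 + 15221/70914*1/20 + 9509/70914*1/20 + 6604/35457*3/10 = 16993/70914 = pi_1  (ok)
  16993/70914*3/20 + 15983/70914*3/10 + 15221/70914*1/4 + 9509/70914*3/10 + 6604/35457*3/20 = 15983/70914 = pi_2  (ok)
  16993/70914*1/10 + 15983/70914*2/5 + 15221/70914*3/10 + 9509/70914*1/5 + 6604/35457*1/20 = 15221/70914 = pi_3  (ok)
  16993/70914*1/20 + 15983/70914*3/20 + 15221/70914*1/4 + 9509/70914*1/20 + 6604/35457*3/20 = 9509/70914 = pi_4  (ok)
  16993/70914*1/10 + 15983/70914*1/20 + 15221/70914*3/20 + 9509/70914*2/5 + 6604/35457*7/20 = 6604/35457 = pi_5  (ok)

Answer: 16993/70914 15983/70914 15221/70914 9509/70914 6604/35457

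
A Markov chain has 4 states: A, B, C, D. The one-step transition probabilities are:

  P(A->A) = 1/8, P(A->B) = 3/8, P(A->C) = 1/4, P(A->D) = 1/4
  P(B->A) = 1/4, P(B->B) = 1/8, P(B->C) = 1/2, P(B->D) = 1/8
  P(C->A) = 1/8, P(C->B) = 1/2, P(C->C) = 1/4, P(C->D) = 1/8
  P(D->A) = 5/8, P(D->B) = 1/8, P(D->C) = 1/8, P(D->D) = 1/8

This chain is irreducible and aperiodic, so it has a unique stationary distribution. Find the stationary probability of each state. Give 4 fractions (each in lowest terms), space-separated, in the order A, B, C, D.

Answer: 161/671 201/671 205/671 104/671

Derivation:
The stationary distribution satisfies pi = pi * P, i.e.:
  pi_A = 1/8*pi_A + 1/4*pi_B + 1/8*pi_C + 5/8*pi_D
  pi_B = 3/8*pi_A + 1/8*pi_B + 1/2*pi_C + 1/8*pi_D
  pi_C = 1/4*pi_A + 1/2*pi_B + 1/4*pi_C + 1/8*pi_D
  pi_D = 1/4*pi_A + 1/8*pi_B + 1/8*pi_C + 1/8*pi_D
with normalization: pi_A + pi_B + pi_C + pi_D = 1.

Using the first 3 balance equations plus normalization, the linear system A*pi = b is:
  [-7/8, 1/4, 1/8, 5/8] . pi = 0
  [3/8, -7/8, 1/2, 1/8] . pi = 0
  [1/4, 1/2, -3/4, 1/8] . pi = 0
  [1, 1, 1, 1] . pi = 1

Solving yields:
  pi_A = 161/671
  pi_B = 201/671
  pi_C = 205/671
  pi_D = 104/671

Verification (pi * P):
  161/671*1/8 + 201/671*1/4 + 205/671*1/8 + 104/671*5/8 = 161/671 = pi_A  (ok)
  161/671*3/8 + 201/671*1/8 + 205/671*1/2 + 104/671*1/8 = 201/671 = pi_B  (ok)
  161/671*1/4 + 201/671*1/2 + 205/671*1/4 + 104/671*1/8 = 205/671 = pi_C  (ok)
  161/671*1/4 + 201/671*1/8 + 205/671*1/8 + 104/671*1/8 = 104/671 = pi_D  (ok)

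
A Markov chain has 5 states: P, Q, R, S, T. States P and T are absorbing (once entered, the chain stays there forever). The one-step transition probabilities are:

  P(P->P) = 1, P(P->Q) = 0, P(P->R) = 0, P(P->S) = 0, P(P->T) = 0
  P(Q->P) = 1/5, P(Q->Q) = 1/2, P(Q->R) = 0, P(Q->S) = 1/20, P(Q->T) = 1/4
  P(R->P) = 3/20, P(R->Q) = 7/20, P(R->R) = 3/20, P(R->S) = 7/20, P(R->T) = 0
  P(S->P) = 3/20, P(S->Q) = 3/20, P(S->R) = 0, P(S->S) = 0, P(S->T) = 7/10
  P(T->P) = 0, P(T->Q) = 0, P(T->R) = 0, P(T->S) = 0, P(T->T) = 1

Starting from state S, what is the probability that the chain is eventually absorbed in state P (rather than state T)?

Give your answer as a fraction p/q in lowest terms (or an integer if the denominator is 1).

Let a_i = P(absorbed in P | start in state i).
Boundary conditions: a_P = 1, a_T = 0.
For each transient state i, a_i = sum_j P(i->j) * a_j:
  a_Q = 1/5*a_P + 1/2*a_Q + 0*a_R + 1/20*a_S + 1/4*a_T
  a_R = 3/20*a_P + 7/20*a_Q + 3/20*a_R + 7/20*a_S + 0*a_T
  a_S = 3/20*a_P + 3/20*a_Q + 0*a_R + 0*a_S + 7/10*a_T

Substituting a_P = 1 and a_T = 0, rearrange to (I - Q) a = r where r[i] = P(i -> P):
  [1/2, 0, -1/20] . (a_Q, a_R, a_S) = 1/5
  [-7/20, 17/20, -7/20] . (a_Q, a_R, a_S) = 3/20
  [-3/20, 0, 1] . (a_Q, a_R, a_S) = 3/20

Solving yields:
  a_Q = 83/197
  a_R = 1466/3349
  a_S = 42/197

Starting state is S, so the absorption probability is a_S = 42/197.

Answer: 42/197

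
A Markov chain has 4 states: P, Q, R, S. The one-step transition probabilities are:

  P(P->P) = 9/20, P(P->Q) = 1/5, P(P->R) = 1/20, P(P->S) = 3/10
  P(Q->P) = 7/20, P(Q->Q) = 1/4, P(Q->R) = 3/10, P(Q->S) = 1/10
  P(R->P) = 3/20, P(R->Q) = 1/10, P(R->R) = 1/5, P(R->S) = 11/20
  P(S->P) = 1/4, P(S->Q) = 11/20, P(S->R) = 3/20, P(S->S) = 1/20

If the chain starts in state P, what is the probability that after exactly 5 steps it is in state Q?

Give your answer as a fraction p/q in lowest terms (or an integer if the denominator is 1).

Computing P^5 by repeated multiplication:
P^1 =
  P: [9/20, 1/5, 1/20, 3/10]
  Q: [7/20, 1/4, 3/10, 1/10]
  R: [3/20, 1/10, 1/5, 11/20]
  S: [1/4, 11/20, 3/20, 1/20]
P^2 =
  P: [71/200, 31/100, 11/80, 79/400]
  Q: [63/200, 87/400, 67/400, 3/10]
  R: [27/100, 151/400, 4/25, 77/400]
  S: [17/50, 23/100, 43/200, 43/200]
P^3 =
  P: [1353/4000, 2167/8000, 1343/8000, 223/1000]
  Q: [159/500, 2393/8000, 319/2000, 1787/8000]
  R: [1303/4000, 1081/4000, 1501/8000, 1731/8000]
  S: [639/2000, 1061/4000, 129/800, 127/500]
P^4 =
  P: [6559/20000, 43969/160000, 413/2500, 37127/160000]
  Q: [5241/16000, 887/3200, 27367/160000, 35873/160000]
  R: [25873/80000, 43277/160000, 1071/6400, 19101/80000]
  S: [3243/10000, 22883/80000, 1659/10000, 17901/80000]
P^5 =
  P: [522481/1600000, 445497/1600000, 106679/640000, 730649/3200000]
  Q: [521803/1600000, 880727/3200000, 535597/3200000, 74007/320000]
  R: [259997/800000, 897141/3200000, 266557/1600000, 729757/3200000]
  S: [261499/800000, 220823/800000, 270033/1600000, 365323/1600000]

(P^5)[P -> Q] = 445497/1600000

Answer: 445497/1600000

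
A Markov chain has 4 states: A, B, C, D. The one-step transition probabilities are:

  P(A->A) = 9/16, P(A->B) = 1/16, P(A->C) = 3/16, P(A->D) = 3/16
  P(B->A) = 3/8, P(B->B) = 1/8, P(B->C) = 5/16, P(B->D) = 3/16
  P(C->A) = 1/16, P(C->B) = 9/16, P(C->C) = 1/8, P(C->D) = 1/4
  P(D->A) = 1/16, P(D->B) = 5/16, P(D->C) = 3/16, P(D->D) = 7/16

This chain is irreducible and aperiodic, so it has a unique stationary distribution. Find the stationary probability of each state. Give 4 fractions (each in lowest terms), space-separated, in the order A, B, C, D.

Answer: 40/143 177/715 147/715 191/715

Derivation:
The stationary distribution satisfies pi = pi * P, i.e.:
  pi_A = 9/16*pi_A + 3/8*pi_B + 1/16*pi_C + 1/16*pi_D
  pi_B = 1/16*pi_A + 1/8*pi_B + 9/16*pi_C + 5/16*pi_D
  pi_C = 3/16*pi_A + 5/16*pi_B + 1/8*pi_C + 3/16*pi_D
  pi_D = 3/16*pi_A + 3/16*pi_B + 1/4*pi_C + 7/16*pi_D
with normalization: pi_A + pi_B + pi_C + pi_D = 1.

Using the first 3 balance equations plus normalization, the linear system A*pi = b is:
  [-7/16, 3/8, 1/16, 1/16] . pi = 0
  [1/16, -7/8, 9/16, 5/16] . pi = 0
  [3/16, 5/16, -7/8, 3/16] . pi = 0
  [1, 1, 1, 1] . pi = 1

Solving yields:
  pi_A = 40/143
  pi_B = 177/715
  pi_C = 147/715
  pi_D = 191/715

Verification (pi * P):
  40/143*9/16 + 177/715*3/8 + 147/715*1/16 + 191/715*1/16 = 40/143 = pi_A  (ok)
  40/143*1/16 + 177/715*1/8 + 147/715*9/16 + 191/715*5/16 = 177/715 = pi_B  (ok)
  40/143*3/16 + 177/715*5/16 + 147/715*1/8 + 191/715*3/16 = 147/715 = pi_C  (ok)
  40/143*3/16 + 177/715*3/16 + 147/715*1/4 + 191/715*7/16 = 191/715 = pi_D  (ok)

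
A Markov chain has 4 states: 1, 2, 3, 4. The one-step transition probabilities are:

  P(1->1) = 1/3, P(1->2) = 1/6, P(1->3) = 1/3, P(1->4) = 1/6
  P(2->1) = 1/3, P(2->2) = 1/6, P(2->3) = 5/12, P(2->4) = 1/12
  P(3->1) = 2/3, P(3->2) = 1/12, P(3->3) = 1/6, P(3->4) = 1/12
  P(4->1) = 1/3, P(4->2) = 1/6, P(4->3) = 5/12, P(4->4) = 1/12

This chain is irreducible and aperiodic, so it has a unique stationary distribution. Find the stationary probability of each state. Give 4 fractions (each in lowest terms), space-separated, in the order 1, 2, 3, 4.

The stationary distribution satisfies pi = pi * P, i.e.:
  pi_1 = 1/3*pi_1 + 1/3*pi_2 + 2/3*pi_3 + 1/3*pi_4
  pi_2 = 1/6*pi_1 + 1/6*pi_2 + 1/12*pi_3 + 1/6*pi_4
  pi_3 = 1/3*pi_1 + 5/12*pi_2 + 1/6*pi_3 + 5/12*pi_4
  pi_4 = 1/6*pi_1 + 1/12*pi_2 + 1/12*pi_3 + 1/12*pi_4
with normalization: pi_1 + pi_2 + pi_3 + pi_4 = 1.

Using the first 3 balance equations plus normalization, the linear system A*pi = b is:
  [-2/3, 1/3, 2/3, 1/3] . pi = 0
  [1/6, -5/6, 1/12, 1/6] . pi = 0
  [1/3, 5/12, -5/6, 5/12] . pi = 0
  [1, 1, 1, 1] . pi = 1

Solving yields:
  pi_1 = 10/23
  pi_2 = 13/92
  pi_3 = 7/23
  pi_4 = 11/92

Verification (pi * P):
  10/23*1/3 + 13/92*1/3 + 7/23*2/3 + 11/92*1/3 = 10/23 = pi_1  (ok)
  10/23*1/6 + 13/92*1/6 + 7/23*1/12 + 11/92*1/6 = 13/92 = pi_2  (ok)
  10/23*1/3 + 13/92*5/12 + 7/23*1/6 + 11/92*5/12 = 7/23 = pi_3  (ok)
  10/23*1/6 + 13/92*1/12 + 7/23*1/12 + 11/92*1/12 = 11/92 = pi_4  (ok)

Answer: 10/23 13/92 7/23 11/92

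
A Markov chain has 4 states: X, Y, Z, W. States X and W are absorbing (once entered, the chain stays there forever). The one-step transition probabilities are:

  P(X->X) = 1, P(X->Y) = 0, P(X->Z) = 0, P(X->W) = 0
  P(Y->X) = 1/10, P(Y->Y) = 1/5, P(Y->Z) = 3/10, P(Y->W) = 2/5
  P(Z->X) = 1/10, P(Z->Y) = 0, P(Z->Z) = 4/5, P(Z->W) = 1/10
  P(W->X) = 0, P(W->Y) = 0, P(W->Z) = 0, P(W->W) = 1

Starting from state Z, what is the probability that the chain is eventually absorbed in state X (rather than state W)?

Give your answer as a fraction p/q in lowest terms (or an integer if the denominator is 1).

Let a_i = P(absorbed in X | start in state i).
Boundary conditions: a_X = 1, a_W = 0.
For each transient state i, a_i = sum_j P(i->j) * a_j:
  a_Y = 1/10*a_X + 1/5*a_Y + 3/10*a_Z + 2/5*a_W
  a_Z = 1/10*a_X + 0*a_Y + 4/5*a_Z + 1/10*a_W

Substituting a_X = 1 and a_W = 0, rearrange to (I - Q) a = r where r[i] = P(i -> X):
  [4/5, -3/10] . (a_Y, a_Z) = 1/10
  [0, 1/5] . (a_Y, a_Z) = 1/10

Solving yields:
  a_Y = 5/16
  a_Z = 1/2

Starting state is Z, so the absorption probability is a_Z = 1/2.

Answer: 1/2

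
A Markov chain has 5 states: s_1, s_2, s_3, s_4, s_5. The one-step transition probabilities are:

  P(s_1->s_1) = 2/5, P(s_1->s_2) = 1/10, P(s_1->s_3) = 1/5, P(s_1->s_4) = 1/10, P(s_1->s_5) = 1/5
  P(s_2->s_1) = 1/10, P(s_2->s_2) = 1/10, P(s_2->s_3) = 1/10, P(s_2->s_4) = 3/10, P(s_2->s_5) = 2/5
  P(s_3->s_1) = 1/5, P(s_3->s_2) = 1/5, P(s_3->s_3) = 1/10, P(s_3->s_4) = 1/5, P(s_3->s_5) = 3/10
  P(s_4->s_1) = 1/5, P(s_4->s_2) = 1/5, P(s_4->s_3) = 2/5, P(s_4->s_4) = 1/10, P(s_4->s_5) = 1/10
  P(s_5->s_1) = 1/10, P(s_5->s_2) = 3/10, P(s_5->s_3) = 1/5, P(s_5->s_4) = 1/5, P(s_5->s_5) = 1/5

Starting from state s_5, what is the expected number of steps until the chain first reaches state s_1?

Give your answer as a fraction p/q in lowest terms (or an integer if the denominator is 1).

Let h_i = expected steps to first reach s_1 from state i.
Boundary: h_s_1 = 0.
First-step equations for the other states:
  h_s_2 = 1 + 1/10*h_s_1 + 1/10*h_s_2 + 1/10*h_s_3 + 3/10*h_s_4 + 2/5*h_s_5
  h_s_3 = 1 + 1/5*h_s_1 + 1/5*h_s_2 + 1/10*h_s_3 + 1/5*h_s_4 + 3/10*h_s_5
  h_s_4 = 1 + 1/5*h_s_1 + 1/5*h_s_2 + 2/5*h_s_3 + 1/10*h_s_4 + 1/10*h_s_5
  h_s_5 = 1 + 1/10*h_s_1 + 3/10*h_s_2 + 1/5*h_s_3 + 1/5*h_s_4 + 1/5*h_s_5

Substituting h_s_1 = 0 and rearranging gives the linear system (I - Q) h = 1:
  [9/10, -1/10, -3/10, -2/5] . (h_s_2, h_s_3, h_s_4, h_s_5) = 1
  [-1/5, 9/10, -1/5, -3/10] . (h_s_2, h_s_3, h_s_4, h_s_5) = 1
  [-1/5, -2/5, 9/10, -1/10] . (h_s_2, h_s_3, h_s_4, h_s_5) = 1
  [-3/10, -1/5, -1/5, 4/5] . (h_s_2, h_s_3, h_s_4, h_s_5) = 1

Solving yields:
  h_s_2 = 3630/509
  h_s_3 = 3305/509
  h_s_4 = 3245/509
  h_s_5 = 3635/509

Starting state is s_5, so the expected hitting time is h_s_5 = 3635/509.

Answer: 3635/509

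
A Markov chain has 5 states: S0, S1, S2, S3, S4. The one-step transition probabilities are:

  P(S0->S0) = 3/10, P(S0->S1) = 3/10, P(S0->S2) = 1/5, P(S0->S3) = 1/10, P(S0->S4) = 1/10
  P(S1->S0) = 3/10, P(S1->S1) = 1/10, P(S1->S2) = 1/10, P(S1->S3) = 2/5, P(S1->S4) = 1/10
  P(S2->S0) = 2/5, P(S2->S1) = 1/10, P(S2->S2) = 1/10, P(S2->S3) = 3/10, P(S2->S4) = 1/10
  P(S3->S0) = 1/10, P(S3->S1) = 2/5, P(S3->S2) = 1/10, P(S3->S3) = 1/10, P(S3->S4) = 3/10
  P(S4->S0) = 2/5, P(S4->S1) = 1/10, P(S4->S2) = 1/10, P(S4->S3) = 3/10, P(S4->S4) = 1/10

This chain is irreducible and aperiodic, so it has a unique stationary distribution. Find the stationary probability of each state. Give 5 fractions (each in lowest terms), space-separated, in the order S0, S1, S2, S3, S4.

The stationary distribution satisfies pi = pi * P, i.e.:
  pi_S0 = 3/10*pi_S0 + 3/10*pi_S1 + 2/5*pi_S2 + 1/10*pi_S3 + 2/5*pi_S4
  pi_S1 = 3/10*pi_S0 + 1/10*pi_S1 + 1/10*pi_S2 + 2/5*pi_S3 + 1/10*pi_S4
  pi_S2 = 1/5*pi_S0 + 1/10*pi_S1 + 1/10*pi_S2 + 1/10*pi_S3 + 1/10*pi_S4
  pi_S3 = 1/10*pi_S0 + 2/5*pi_S1 + 3/10*pi_S2 + 1/10*pi_S3 + 3/10*pi_S4
  pi_S4 = 1/10*pi_S0 + 1/10*pi_S1 + 1/10*pi_S2 + 3/10*pi_S3 + 1/10*pi_S4
with normalization: pi_S0 + pi_S1 + pi_S2 + pi_S3 + pi_S4 = 1.

Using the first 4 balance equations plus normalization, the linear system A*pi = b is:
  [-7/10, 3/10, 2/5, 1/10, 2/5] . pi = 0
  [3/10, -9/10, 1/10, 2/5, 1/10] . pi = 0
  [1/5, 1/10, -9/10, 1/10, 1/10] . pi = 0
  [1/10, 2/5, 3/10, -9/10, 3/10] . pi = 0
  [1, 1, 1, 1, 1] . pi = 1

Solving yields:
  pi_S0 = 118/417
  pi_S1 = 31/139
  pi_S2 = 107/834
  pi_S3 = 277/1251
  pi_S4 = 361/2502

Verification (pi * P):
  118/417*3/10 + 31/139*3/10 + 107/834*2/5 + 277/1251*1/10 + 361/2502*2/5 = 118/417 = pi_S0  (ok)
  118/417*3/10 + 31/139*1/10 + 107/834*1/10 + 277/1251*2/5 + 361/2502*1/10 = 31/139 = pi_S1  (ok)
  118/417*1/5 + 31/139*1/10 + 107/834*1/10 + 277/1251*1/10 + 361/2502*1/10 = 107/834 = pi_S2  (ok)
  118/417*1/10 + 31/139*2/5 + 107/834*3/10 + 277/1251*1/10 + 361/2502*3/10 = 277/1251 = pi_S3  (ok)
  118/417*1/10 + 31/139*1/10 + 107/834*1/10 + 277/1251*3/10 + 361/2502*1/10 = 361/2502 = pi_S4  (ok)

Answer: 118/417 31/139 107/834 277/1251 361/2502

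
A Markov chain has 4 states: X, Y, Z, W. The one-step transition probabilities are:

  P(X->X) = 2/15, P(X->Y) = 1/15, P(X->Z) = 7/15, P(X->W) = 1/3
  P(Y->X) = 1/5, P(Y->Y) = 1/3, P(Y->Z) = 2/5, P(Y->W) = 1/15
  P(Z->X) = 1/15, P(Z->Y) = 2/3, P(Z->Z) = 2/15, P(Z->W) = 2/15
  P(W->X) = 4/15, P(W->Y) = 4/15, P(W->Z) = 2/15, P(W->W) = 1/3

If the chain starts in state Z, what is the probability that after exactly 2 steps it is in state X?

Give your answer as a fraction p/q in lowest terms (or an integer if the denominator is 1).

Answer: 14/75

Derivation:
Computing P^2 by repeated multiplication:
P^1 =
  X: [2/15, 1/15, 7/15, 1/3]
  Y: [1/5, 1/3, 2/5, 1/15]
  Z: [1/15, 2/3, 2/15, 2/15]
  W: [4/15, 4/15, 2/15, 1/3]
P^2 =
  X: [34/225, 97/225, 44/225, 2/9]
  Y: [31/225, 92/225, 13/45, 37/225]
  Z: [14/75, 79/225, 1/3, 29/225]
  W: [14/75, 64/225, 22/75, 53/225]

(P^2)[Z -> X] = 14/75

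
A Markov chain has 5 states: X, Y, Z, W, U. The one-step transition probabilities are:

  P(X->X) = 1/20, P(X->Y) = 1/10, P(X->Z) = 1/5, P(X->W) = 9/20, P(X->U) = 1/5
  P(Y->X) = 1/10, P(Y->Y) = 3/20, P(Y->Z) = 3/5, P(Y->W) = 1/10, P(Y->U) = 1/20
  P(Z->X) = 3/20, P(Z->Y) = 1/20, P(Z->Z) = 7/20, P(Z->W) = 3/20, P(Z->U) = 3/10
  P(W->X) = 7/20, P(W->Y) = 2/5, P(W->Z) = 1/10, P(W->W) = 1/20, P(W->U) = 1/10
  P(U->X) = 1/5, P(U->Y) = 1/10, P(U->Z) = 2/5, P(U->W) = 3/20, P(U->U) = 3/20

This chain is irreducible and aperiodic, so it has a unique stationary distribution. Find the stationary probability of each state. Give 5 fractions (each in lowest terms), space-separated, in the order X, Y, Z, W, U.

Answer: 33919/199236 7162/49809 32431/99618 35117/199236 6115/33206

Derivation:
The stationary distribution satisfies pi = pi * P, i.e.:
  pi_X = 1/20*pi_X + 1/10*pi_Y + 3/20*pi_Z + 7/20*pi_W + 1/5*pi_U
  pi_Y = 1/10*pi_X + 3/20*pi_Y + 1/20*pi_Z + 2/5*pi_W + 1/10*pi_U
  pi_Z = 1/5*pi_X + 3/5*pi_Y + 7/20*pi_Z + 1/10*pi_W + 2/5*pi_U
  pi_W = 9/20*pi_X + 1/10*pi_Y + 3/20*pi_Z + 1/20*pi_W + 3/20*pi_U
  pi_U = 1/5*pi_X + 1/20*pi_Y + 3/10*pi_Z + 1/10*pi_W + 3/20*pi_U
with normalization: pi_X + pi_Y + pi_Z + pi_W + pi_U = 1.

Using the first 4 balance equations plus normalization, the linear system A*pi = b is:
  [-19/20, 1/10, 3/20, 7/20, 1/5] . pi = 0
  [1/10, -17/20, 1/20, 2/5, 1/10] . pi = 0
  [1/5, 3/5, -13/20, 1/10, 2/5] . pi = 0
  [9/20, 1/10, 3/20, -19/20, 3/20] . pi = 0
  [1, 1, 1, 1, 1] . pi = 1

Solving yields:
  pi_X = 33919/199236
  pi_Y = 7162/49809
  pi_Z = 32431/99618
  pi_W = 35117/199236
  pi_U = 6115/33206

Verification (pi * P):
  33919/199236*1/20 + 7162/49809*1/10 + 32431/99618*3/20 + 35117/199236*7/20 + 6115/33206*1/5 = 33919/199236 = pi_X  (ok)
  33919/199236*1/10 + 7162/49809*3/20 + 32431/99618*1/20 + 35117/199236*2/5 + 6115/33206*1/10 = 7162/49809 = pi_Y  (ok)
  33919/199236*1/5 + 7162/49809*3/5 + 32431/99618*7/20 + 35117/199236*1/10 + 6115/33206*2/5 = 32431/99618 = pi_Z  (ok)
  33919/199236*9/20 + 7162/49809*1/10 + 32431/99618*3/20 + 35117/199236*1/20 + 6115/33206*3/20 = 35117/199236 = pi_W  (ok)
  33919/199236*1/5 + 7162/49809*1/20 + 32431/99618*3/10 + 35117/199236*1/10 + 6115/33206*3/20 = 6115/33206 = pi_U  (ok)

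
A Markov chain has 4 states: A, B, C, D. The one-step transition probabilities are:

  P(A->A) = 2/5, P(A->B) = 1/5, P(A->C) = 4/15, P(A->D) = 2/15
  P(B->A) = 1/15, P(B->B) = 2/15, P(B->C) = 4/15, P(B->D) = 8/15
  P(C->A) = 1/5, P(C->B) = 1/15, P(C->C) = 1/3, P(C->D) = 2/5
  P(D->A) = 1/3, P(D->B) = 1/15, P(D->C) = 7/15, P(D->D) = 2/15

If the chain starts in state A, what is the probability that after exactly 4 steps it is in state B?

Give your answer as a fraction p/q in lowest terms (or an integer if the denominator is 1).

Answer: 1868/16875

Derivation:
Computing P^4 by repeated multiplication:
P^1 =
  A: [2/5, 1/5, 4/15, 2/15]
  B: [1/15, 2/15, 4/15, 8/15]
  C: [1/5, 1/15, 1/3, 2/5]
  D: [1/3, 1/15, 7/15, 2/15]
P^2 =
  A: [61/225, 2/15, 14/45, 64/225]
  B: [4/15, 19/225, 88/225, 58/225]
  C: [64/225, 22/225, 83/225, 56/225]
  D: [62/225, 26/225, 73/225, 64/225]
P^3 =
  A: [926/3375, 377/3375, 1162/3375, 182/675]
  B: [311/1125, 364/3375, 1162/3375, 916/3375]
  C: [187/675, 1/9, 1151/3375, 914/3375]
  D: [937/3375, 1/9, 233/675, 898/3375]
P^4 =
  A: [13969/50625, 1868/16875, 17392/50625, 2732/10125]
  B: [4676/16875, 1121/10125, 3482/10125, 13582/50625]
  C: [14008/50625, 1124/10125, 17393/50625, 13604/50625]
  D: [13982/50625, 5624/50625, 17359/50625, 2732/10125]

(P^4)[A -> B] = 1868/16875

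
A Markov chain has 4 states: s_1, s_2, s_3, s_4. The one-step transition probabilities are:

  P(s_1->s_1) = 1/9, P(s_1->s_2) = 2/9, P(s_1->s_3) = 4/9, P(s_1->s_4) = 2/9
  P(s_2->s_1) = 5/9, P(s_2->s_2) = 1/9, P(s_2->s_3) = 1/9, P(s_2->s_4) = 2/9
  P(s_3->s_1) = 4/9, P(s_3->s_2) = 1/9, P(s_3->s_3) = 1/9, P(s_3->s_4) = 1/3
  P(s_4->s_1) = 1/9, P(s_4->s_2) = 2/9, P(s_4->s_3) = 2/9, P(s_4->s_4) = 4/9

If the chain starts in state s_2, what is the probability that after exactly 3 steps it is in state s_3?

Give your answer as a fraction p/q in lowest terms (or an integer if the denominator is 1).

Answer: 152/729

Derivation:
Computing P^3 by repeated multiplication:
P^1 =
  s_1: [1/9, 2/9, 4/9, 2/9]
  s_2: [5/9, 1/9, 1/9, 2/9]
  s_3: [4/9, 1/9, 1/9, 1/3]
  s_4: [1/9, 2/9, 2/9, 4/9]
P^2 =
  s_1: [29/81, 4/27, 14/81, 26/81]
  s_2: [16/81, 16/81, 26/81, 23/81]
  s_3: [16/81, 16/81, 8/27, 25/81]
  s_4: [23/81, 14/81, 16/81, 28/81]
P^3 =
  s_1: [19/81, 136/729, 194/729, 76/243]
  s_2: [223/729, 40/243, 152/729, 26/81]
  s_3: [217/729, 122/729, 154/729, 236/729]
  s_4: [185/729, 44/243, 178/729, 26/81]

(P^3)[s_2 -> s_3] = 152/729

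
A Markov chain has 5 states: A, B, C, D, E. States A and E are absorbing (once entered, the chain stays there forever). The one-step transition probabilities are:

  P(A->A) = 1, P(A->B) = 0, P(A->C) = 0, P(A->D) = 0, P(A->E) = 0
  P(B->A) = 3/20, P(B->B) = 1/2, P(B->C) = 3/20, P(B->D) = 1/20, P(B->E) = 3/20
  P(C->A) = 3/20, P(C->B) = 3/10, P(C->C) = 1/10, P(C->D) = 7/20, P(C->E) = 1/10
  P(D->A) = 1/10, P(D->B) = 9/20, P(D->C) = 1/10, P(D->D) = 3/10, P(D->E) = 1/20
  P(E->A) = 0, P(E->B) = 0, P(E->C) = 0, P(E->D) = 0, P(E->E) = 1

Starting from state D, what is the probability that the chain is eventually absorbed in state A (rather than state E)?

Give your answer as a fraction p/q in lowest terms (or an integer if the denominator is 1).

Let a_i = P(absorbed in A | start in state i).
Boundary conditions: a_A = 1, a_E = 0.
For each transient state i, a_i = sum_j P(i->j) * a_j:
  a_B = 3/20*a_A + 1/2*a_B + 3/20*a_C + 1/20*a_D + 3/20*a_E
  a_C = 3/20*a_A + 3/10*a_B + 1/10*a_C + 7/20*a_D + 1/10*a_E
  a_D = 1/10*a_A + 9/20*a_B + 1/10*a_C + 3/10*a_D + 1/20*a_E

Substituting a_A = 1 and a_E = 0, rearrange to (I - Q) a = r where r[i] = P(i -> A):
  [1/2, -3/20, -1/20] . (a_B, a_C, a_D) = 3/20
  [-3/10, 9/10, -7/20] . (a_B, a_C, a_D) = 3/20
  [-9/20, -1/10, 7/10] . (a_B, a_C, a_D) = 1/10

Solving yields:
  a_B = 924/1765
  a_C = 986/1765
  a_D = 987/1765

Starting state is D, so the absorption probability is a_D = 987/1765.

Answer: 987/1765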